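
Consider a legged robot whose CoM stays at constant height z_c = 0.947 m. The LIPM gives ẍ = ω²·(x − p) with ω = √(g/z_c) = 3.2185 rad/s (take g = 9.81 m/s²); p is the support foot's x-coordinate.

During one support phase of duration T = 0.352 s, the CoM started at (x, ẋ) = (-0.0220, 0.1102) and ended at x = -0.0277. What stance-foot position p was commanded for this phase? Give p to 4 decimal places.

ωT = 3.2185·0.352 = 1.132912; cosh(ωT) = 1.713389, sinh(ωT) = 1.391295
x(T) = p + (x₀−p)·cosh(ωT) + (ẋ₀/ω)·sinh(ωT) ⇒ p·(1 − cosh) = x(T) − x₀·cosh − (ẋ₀/ω)·sinh
numerator   = -0.0277 − (-0.0220)·1.713389 − (0.1102/3.2185)·1.391295 = -0.037643
denominator = 1 − 1.713389 = -0.713389
p = -0.037643 / -0.713389 = 0.0528

p = 0.0528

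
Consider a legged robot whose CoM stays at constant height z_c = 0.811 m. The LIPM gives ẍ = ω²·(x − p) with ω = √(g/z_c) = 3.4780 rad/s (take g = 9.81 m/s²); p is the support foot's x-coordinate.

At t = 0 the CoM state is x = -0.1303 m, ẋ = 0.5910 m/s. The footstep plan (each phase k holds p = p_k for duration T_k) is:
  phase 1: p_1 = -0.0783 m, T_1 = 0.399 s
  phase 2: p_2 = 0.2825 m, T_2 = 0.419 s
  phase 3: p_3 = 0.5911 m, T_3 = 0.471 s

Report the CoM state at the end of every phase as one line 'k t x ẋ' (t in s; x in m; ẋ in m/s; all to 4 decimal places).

phase 1: p=-0.0783, T=0.399, ωT=1.387722, cosh=2.127679, sinh=1.878036; start (x,ẋ)=(-0.130300, 0.591000) → end (x,ẋ)=(0.130186, 0.917804)
phase 2: p=0.2825, T=0.419, ωT=1.457282, cosh=2.263570, sinh=2.030702; start (x,ẋ)=(0.130186, 0.917804) → end (x,ẋ)=(0.473606, 1.001756)
phase 3: p=0.5911, T=0.471, ωT=1.638138, cosh=2.669961, sinh=2.475619; start (x,ẋ)=(0.473606, 1.001756) → end (x,ẋ)=(0.990440, 1.663005)

1 0.3990 0.1302 0.9178
2 0.8180 0.4736 1.0018
3 1.2890 0.9904 1.6630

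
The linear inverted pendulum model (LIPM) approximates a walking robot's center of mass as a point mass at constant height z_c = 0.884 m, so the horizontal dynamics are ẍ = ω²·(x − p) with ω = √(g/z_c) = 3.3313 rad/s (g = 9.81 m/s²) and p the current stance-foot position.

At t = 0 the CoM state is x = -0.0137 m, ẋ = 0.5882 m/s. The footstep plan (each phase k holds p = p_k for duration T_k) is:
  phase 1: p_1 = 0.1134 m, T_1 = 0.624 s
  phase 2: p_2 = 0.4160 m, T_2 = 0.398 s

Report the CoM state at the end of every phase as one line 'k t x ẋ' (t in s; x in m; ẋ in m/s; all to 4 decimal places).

1 0.6240 0.2921 0.7220
2 1.0220 0.5456 0.7331

phase 1: p=0.1134, T=0.624, ωT=2.078731, cosh=4.059704, sinh=3.934615; start (x,ẋ)=(-0.013700, 0.588200) → end (x,ẋ)=(0.292138, 0.721969)
phase 2: p=0.4160, T=0.398, ωT=1.325857, cosh=2.015494, sinh=1.749919; start (x,ẋ)=(0.292138, 0.721969) → end (x,ẋ)=(0.545604, 0.733069)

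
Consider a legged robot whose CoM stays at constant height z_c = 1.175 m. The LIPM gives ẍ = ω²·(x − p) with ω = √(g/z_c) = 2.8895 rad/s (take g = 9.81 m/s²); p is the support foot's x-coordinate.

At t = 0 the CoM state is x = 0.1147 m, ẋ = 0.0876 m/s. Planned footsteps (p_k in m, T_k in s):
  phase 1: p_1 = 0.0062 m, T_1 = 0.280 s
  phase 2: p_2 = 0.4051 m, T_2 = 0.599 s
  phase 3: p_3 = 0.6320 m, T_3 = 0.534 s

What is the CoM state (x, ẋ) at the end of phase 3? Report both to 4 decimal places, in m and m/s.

phase 1: p=0.0062, T=0.280, ωT=0.809060, cosh=1.345536, sinh=0.900260; start (x,ẋ)=(0.114700, 0.087600) → end (x,ẋ)=(0.179484, 0.400110)
phase 2: p=0.4051, T=0.599, ωT=1.730810, cosh=2.911184, sinh=2.734043; start (x,ẋ)=(0.179484, 0.400110) → end (x,ẋ)=(0.126873, -0.617580)
phase 3: p=0.6320, T=0.534, ωT=1.542993, cosh=2.446156, sinh=2.232416; start (x,ẋ)=(0.126873, -0.617580) → end (x,ẋ)=(-1.080760, -4.769053)

x = -1.0808, ẋ = -4.7691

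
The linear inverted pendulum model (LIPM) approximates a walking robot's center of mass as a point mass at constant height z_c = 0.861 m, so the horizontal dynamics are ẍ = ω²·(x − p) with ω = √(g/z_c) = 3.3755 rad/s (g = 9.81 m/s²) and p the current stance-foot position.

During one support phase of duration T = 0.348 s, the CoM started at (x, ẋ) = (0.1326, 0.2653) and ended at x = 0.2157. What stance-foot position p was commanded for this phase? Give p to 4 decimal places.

p = 0.1740

ωT = 3.3755·0.348 = 1.174674; cosh(ωT) = 1.773004, sinh(ωT) = 1.464084
x(T) = p + (x₀−p)·cosh(ωT) + (ẋ₀/ω)·sinh(ωT) ⇒ p·(1 − cosh) = x(T) − x₀·cosh − (ẋ₀/ω)·sinh
numerator   = 0.2157 − (0.1326)·1.773004 − (0.2653/3.3755)·1.464084 = -0.134471
denominator = 1 − 1.773004 = -0.773004
p = -0.134471 / -0.773004 = 0.1740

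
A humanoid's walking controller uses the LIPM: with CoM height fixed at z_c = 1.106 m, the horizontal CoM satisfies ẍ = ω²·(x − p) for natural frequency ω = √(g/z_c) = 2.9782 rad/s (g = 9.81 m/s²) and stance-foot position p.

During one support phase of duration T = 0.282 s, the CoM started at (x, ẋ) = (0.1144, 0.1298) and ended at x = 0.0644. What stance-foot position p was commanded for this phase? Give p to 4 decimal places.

p = 0.3579

ωT = 2.9782·0.282 = 0.839852; cosh(ωT) = 1.373900, sinh(ωT) = 0.942125
x(T) = p + (x₀−p)·cosh(ωT) + (ẋ₀/ω)·sinh(ωT) ⇒ p·(1 − cosh) = x(T) − x₀·cosh − (ẋ₀/ω)·sinh
numerator   = 0.0644 − (0.1144)·1.373900 − (0.1298/2.9782)·0.942125 = -0.133835
denominator = 1 − 1.373900 = -0.373900
p = -0.133835 / -0.373900 = 0.3579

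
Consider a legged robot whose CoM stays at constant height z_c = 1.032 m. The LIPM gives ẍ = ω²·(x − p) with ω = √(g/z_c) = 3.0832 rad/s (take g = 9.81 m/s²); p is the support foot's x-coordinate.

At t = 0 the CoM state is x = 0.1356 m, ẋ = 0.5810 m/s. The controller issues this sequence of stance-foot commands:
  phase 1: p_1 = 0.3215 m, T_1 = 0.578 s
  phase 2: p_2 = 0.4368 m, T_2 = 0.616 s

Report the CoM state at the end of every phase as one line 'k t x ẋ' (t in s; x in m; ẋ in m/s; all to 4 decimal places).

1 0.5780 0.2976 0.1204
2 1.1940 0.0887 -0.9909

phase 1: p=0.3215, T=0.578, ωT=1.782090, cosh=3.055273, sinh=2.886987; start (x,ẋ)=(0.135600, 0.581000) → end (x,ẋ)=(0.297550, 0.120388)
phase 2: p=0.4368, T=0.616, ωT=1.899251, cosh=3.415285, sinh=3.265605; start (x,ẋ)=(0.297550, 0.120388) → end (x,ẋ)=(0.088733, -0.990877)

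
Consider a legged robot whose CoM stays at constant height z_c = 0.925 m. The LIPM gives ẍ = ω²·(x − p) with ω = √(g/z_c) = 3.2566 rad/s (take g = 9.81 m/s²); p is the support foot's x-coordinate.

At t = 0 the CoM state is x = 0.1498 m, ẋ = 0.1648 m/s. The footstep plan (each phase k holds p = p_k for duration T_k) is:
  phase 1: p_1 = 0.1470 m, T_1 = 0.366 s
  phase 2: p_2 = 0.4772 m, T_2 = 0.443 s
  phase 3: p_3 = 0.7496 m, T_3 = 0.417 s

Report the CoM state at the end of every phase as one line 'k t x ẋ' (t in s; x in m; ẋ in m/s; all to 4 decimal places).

1 0.3660 0.2277 0.3100
2 0.8090 0.1099 -0.9308
3 1.2260 -1.0952 -5.7114

phase 1: p=0.1470, T=0.366, ωT=1.191916, cosh=1.798512, sinh=1.494872; start (x,ẋ)=(0.149800, 0.164800) → end (x,ẋ)=(0.227684, 0.310026)
phase 2: p=0.4772, T=0.443, ωT=1.442674, cosh=2.234146, sinh=1.997851; start (x,ẋ)=(0.227684, 0.310026) → end (x,ẋ)=(0.109938, -0.930760)
phase 3: p=0.7496, T=0.417, ωT=1.358002, cosh=2.072796, sinh=1.815622; start (x,ẋ)=(0.109938, -0.930760) → end (x,ẋ)=(-1.095206, -5.711439)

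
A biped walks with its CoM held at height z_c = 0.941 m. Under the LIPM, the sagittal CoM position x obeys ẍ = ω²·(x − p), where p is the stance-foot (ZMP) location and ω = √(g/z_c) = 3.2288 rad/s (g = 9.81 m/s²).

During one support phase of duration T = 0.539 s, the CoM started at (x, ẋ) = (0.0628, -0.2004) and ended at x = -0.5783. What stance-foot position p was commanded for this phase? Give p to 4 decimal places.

ωT = 3.2288·0.539 = 1.740323; cosh(ωT) = 2.937324, sinh(ωT) = 2.761861
x(T) = p + (x₀−p)·cosh(ωT) + (ẋ₀/ω)·sinh(ωT) ⇒ p·(1 − cosh) = x(T) − x₀·cosh − (ẋ₀/ω)·sinh
numerator   = -0.5783 − (0.0628)·2.937324 − (-0.2004/3.2288)·2.761861 = -0.591345
denominator = 1 − 2.937324 = -1.937324
p = -0.591345 / -1.937324 = 0.3052

p = 0.3052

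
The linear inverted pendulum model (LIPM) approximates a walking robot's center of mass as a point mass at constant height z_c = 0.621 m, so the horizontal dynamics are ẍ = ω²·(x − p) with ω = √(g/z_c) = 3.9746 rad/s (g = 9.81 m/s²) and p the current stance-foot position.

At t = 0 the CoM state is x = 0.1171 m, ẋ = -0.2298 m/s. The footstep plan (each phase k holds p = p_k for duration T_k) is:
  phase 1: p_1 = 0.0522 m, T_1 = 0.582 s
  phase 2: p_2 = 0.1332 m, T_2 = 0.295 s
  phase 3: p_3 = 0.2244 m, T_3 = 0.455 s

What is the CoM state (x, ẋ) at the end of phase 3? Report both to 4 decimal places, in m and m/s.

x = -0.1558, ẋ = -1.4378

phase 1: p=0.0522, T=0.582, ωT=2.313217, cosh=5.102915, sinh=5.003973; start (x,ẋ)=(0.117100, -0.229800) → end (x,ẋ)=(0.094064, 0.118133)
phase 2: p=0.1332, T=0.295, ωT=1.172507, cosh=1.769835, sinh=1.460245; start (x,ẋ)=(0.094064, 0.118133) → end (x,ẋ)=(0.107337, -0.018067)
phase 3: p=0.2244, T=0.455, ωT=1.808443, cosh=3.132425, sinh=2.968516; start (x,ẋ)=(0.107337, -0.018067) → end (x,ẋ)=(-0.155786, -1.437785)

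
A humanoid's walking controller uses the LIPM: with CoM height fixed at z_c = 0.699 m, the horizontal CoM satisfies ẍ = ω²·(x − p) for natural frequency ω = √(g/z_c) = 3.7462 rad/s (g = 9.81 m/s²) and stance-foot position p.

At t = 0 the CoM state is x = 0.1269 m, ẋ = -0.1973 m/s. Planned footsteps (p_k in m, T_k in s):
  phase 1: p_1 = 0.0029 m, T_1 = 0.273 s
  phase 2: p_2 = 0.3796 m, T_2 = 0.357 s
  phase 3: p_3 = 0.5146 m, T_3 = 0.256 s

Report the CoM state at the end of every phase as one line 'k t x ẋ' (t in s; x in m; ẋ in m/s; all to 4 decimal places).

1 0.2730 0.1338 0.2525
2 0.6300 -0.0012 -1.1184
3 0.8860 -0.5894 -3.8238

phase 1: p=0.0029, T=0.273, ωT=1.022713, cosh=1.570173, sinh=1.210555; start (x,ẋ)=(0.126900, -0.197300) → end (x,ẋ)=(0.133846, 0.252542)
phase 2: p=0.3796, T=0.357, ωT=1.337393, cosh=2.035815, sinh=1.773286; start (x,ẋ)=(0.133846, 0.252542) → end (x,ẋ)=(-0.001168, -1.118438)
phase 3: p=0.5146, T=0.256, ωT=0.959027, cosh=1.496211, sinh=1.112946; start (x,ẋ)=(-0.001168, -1.118438) → end (x,ẋ)=(-0.589371, -3.823822)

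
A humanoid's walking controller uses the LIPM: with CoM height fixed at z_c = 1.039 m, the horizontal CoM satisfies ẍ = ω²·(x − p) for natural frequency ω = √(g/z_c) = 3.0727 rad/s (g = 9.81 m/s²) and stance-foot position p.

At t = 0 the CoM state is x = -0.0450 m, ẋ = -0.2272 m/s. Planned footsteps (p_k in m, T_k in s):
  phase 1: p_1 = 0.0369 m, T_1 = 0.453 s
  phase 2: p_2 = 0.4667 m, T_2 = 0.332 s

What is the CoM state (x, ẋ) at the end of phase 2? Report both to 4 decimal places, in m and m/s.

x = -1.0765, ẋ = -4.2636

phase 1: p=0.0369, T=0.453, ωT=1.391933, cosh=2.135606, sinh=1.887012; start (x,ẋ)=(-0.045000, -0.227200) → end (x,ẋ)=(-0.277535, -0.960084)
phase 2: p=0.4667, T=0.332, ωT=1.020136, cosh=1.567059, sinh=1.206514; start (x,ẋ)=(-0.277535, -0.960084) → end (x,ẋ)=(-1.076543, -4.263576)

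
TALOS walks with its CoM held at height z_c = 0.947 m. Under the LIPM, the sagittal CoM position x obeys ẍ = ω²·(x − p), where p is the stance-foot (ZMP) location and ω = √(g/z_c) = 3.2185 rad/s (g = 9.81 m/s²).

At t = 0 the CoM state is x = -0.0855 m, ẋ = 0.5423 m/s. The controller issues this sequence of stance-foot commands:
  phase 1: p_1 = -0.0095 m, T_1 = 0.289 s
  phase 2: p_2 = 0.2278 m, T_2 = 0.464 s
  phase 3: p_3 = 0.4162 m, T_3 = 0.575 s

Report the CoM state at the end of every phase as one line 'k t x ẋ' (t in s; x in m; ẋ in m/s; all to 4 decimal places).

phase 1: p=-0.0095, T=0.289, ωT=0.930146, cosh=1.464688, sinh=1.070192; start (x,ẋ)=(-0.085500, 0.542300) → end (x,ẋ)=(0.059505, 0.532525)
phase 2: p=0.2278, T=0.464, ωT=1.493384, cosh=2.338374, sinh=2.113762; start (x,ẋ)=(0.059505, 0.532525) → end (x,ẋ)=(0.184002, 0.100310)
phase 3: p=0.4162, T=0.575, ωT=1.850637, cosh=3.260506, sinh=3.103369; start (x,ẋ)=(0.184002, 0.100310) → end (x,ẋ)=(-0.244161, -1.992177)

1 0.2890 0.0595 0.5325
2 0.7530 0.1840 0.1003
3 1.3280 -0.2442 -1.9922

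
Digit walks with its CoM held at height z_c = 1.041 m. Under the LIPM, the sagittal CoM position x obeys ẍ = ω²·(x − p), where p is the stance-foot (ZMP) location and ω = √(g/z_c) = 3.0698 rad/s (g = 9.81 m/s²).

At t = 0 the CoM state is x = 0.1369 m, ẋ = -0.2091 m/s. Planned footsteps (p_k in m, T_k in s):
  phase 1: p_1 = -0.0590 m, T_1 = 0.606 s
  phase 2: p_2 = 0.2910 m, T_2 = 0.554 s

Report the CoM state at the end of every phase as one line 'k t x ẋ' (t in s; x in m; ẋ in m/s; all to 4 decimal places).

1 0.6060 0.3721 1.1972
2 1.1600 1.5531 4.0474

phase 1: p=-0.0590, T=0.606, ωT=1.860299, cosh=3.290641, sinh=3.135015; start (x,ẋ)=(0.136900, -0.209100) → end (x,ẋ)=(0.372094, 1.197243)
phase 2: p=0.2910, T=0.554, ωT=1.700669, cosh=2.830087, sinh=2.647525; start (x,ẋ)=(0.372094, 1.197243) → end (x,ẋ)=(1.553057, 4.047386)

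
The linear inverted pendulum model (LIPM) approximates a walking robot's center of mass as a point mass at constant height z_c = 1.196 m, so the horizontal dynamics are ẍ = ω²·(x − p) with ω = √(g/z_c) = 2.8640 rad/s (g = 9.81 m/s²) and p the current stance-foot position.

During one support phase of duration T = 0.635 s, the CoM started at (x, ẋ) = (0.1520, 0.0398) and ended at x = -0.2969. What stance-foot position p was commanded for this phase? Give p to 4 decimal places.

p = 0.3788

ωT = 2.8640·0.635 = 1.818640; cosh(ωT) = 3.162858, sinh(ωT) = 3.000612
x(T) = p + (x₀−p)·cosh(ωT) + (ẋ₀/ω)·sinh(ωT) ⇒ p·(1 − cosh) = x(T) − x₀·cosh − (ẋ₀/ω)·sinh
numerator   = -0.2969 − (0.1520)·3.162858 − (0.0398/2.8640)·3.000612 = -0.819353
denominator = 1 − 3.162858 = -2.162858
p = -0.819353 / -2.162858 = 0.3788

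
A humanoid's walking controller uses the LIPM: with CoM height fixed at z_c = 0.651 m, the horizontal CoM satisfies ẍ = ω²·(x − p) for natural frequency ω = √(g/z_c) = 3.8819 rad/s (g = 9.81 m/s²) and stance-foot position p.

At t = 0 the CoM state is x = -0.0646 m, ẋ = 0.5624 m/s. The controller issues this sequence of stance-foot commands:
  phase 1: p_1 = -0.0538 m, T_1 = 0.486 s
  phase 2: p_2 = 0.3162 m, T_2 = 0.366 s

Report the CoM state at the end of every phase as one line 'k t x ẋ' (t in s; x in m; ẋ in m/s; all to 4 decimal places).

1 0.4860 0.3767 1.7626
2 0.8520 1.3338 4.3191

phase 1: p=-0.0538, T=0.486, ωT=1.886603, cosh=3.374255, sinh=3.222669; start (x,ẋ)=(-0.064600, 0.562400) → end (x,ẋ)=(0.376650, 1.762572)
phase 2: p=0.3162, T=0.366, ωT=1.420775, cosh=2.190928, sinh=1.949401; start (x,ẋ)=(0.376650, 1.762572) → end (x,ẋ)=(1.333766, 4.319119)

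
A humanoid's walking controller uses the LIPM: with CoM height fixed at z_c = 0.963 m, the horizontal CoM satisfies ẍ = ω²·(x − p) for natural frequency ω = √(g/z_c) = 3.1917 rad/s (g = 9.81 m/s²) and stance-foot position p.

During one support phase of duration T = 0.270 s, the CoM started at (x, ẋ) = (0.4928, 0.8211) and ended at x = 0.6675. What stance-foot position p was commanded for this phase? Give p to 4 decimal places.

ωT = 3.1917·0.270 = 0.861759; cosh(ωT) = 1.394870, sinh(ωT) = 0.972451
x(T) = p + (x₀−p)·cosh(ωT) + (ẋ₀/ω)·sinh(ωT) ⇒ p·(1 − cosh) = x(T) − x₀·cosh − (ẋ₀/ω)·sinh
numerator   = 0.6675 − (0.4928)·1.394870 − (0.8211/3.1917)·0.972451 = -0.270066
denominator = 1 − 1.394870 = -0.394870
p = -0.270066 / -0.394870 = 0.6839

p = 0.6839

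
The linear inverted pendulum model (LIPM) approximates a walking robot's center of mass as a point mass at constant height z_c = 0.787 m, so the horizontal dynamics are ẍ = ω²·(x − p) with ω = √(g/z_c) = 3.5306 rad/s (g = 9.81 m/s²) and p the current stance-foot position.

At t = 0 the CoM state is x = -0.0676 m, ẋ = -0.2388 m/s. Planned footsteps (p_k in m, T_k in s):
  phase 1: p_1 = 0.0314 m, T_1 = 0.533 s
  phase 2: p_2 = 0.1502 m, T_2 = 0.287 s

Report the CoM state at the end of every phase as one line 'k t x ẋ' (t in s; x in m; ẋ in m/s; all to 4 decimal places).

1 0.5330 -0.5180 -1.9229
2 0.8200 -1.5427 -5.8185

phase 1: p=0.0314, T=0.533, ωT=1.881810, cosh=3.358845, sinh=3.206531; start (x,ẋ)=(-0.067600, -0.238800) → end (x,ẋ)=(-0.518007, -1.922869)
phase 2: p=0.1502, T=0.287, ωT=1.013282, cosh=1.558826, sinh=1.195801; start (x,ẋ)=(-0.518007, -1.922869) → end (x,ẋ)=(-1.542687, -5.818517)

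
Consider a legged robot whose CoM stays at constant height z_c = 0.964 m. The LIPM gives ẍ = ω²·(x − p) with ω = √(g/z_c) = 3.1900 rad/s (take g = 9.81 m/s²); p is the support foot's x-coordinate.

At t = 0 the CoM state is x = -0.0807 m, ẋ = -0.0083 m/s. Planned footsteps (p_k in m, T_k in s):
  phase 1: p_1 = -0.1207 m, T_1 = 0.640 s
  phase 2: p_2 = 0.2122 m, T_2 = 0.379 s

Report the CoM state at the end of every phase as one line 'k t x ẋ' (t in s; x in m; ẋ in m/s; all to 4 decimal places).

phase 1: p=-0.1207, T=0.640, ωT=2.041600, cosh=3.916372, sinh=3.786552; start (x,ẋ)=(-0.080700, -0.008300) → end (x,ẋ)=(0.026103, 0.450658)
phase 2: p=0.2122, T=0.379, ωT=1.209010, cosh=1.824329, sinh=1.525837; start (x,ẋ)=(0.026103, 0.450658) → end (x,ẋ)=(0.088256, -0.083665)

1 0.6400 0.0261 0.4507
2 1.0190 0.0883 -0.0837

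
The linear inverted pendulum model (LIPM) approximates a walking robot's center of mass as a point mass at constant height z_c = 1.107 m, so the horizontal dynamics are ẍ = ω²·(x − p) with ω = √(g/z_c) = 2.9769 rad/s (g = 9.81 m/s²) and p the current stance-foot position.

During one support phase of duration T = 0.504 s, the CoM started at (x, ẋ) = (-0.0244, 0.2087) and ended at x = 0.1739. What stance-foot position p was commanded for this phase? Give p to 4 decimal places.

p = -0.0606

ωT = 2.9769·0.504 = 1.500358; cosh(ωT) = 2.353171, sinh(ωT) = 2.130121
x(T) = p + (x₀−p)·cosh(ωT) + (ẋ₀/ω)·sinh(ωT) ⇒ p·(1 − cosh) = x(T) − x₀·cosh − (ẋ₀/ω)·sinh
numerator   = 0.1739 − (-0.0244)·2.353171 − (0.2087/2.9769)·2.130121 = 0.081982
denominator = 1 − 2.353171 = -1.353171
p = 0.081982 / -1.353171 = -0.0606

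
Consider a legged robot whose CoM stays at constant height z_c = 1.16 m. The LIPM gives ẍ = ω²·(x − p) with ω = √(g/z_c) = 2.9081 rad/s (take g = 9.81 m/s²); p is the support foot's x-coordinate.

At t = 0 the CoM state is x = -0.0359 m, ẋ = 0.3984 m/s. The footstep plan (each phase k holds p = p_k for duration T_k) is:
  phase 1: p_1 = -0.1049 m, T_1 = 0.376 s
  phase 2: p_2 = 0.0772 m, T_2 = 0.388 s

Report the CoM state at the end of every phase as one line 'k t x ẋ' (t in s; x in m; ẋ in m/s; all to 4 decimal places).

1 0.3760 0.1911 0.9271
2 0.7640 0.7127 2.0409

phase 1: p=-0.1049, T=0.376, ωT=1.093446, cosh=1.659800, sinh=1.324740; start (x,ẋ)=(-0.035900, 0.398400) → end (x,ẋ)=(0.191111, 0.927085)
phase 2: p=0.0772, T=0.388, ωT=1.128343, cosh=1.707050, sinh=1.383481; start (x,ẋ)=(0.191111, 0.927085) → end (x,ẋ)=(0.712698, 2.040879)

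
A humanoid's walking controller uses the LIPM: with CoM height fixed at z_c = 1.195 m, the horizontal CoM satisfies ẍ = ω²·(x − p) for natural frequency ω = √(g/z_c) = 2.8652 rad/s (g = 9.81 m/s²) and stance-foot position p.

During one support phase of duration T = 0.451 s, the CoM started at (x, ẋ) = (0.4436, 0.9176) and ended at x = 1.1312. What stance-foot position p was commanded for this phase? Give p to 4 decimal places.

ωT = 2.8652·0.451 = 1.292205; cosh(ωT) = 1.957735, sinh(ωT) = 1.683071
x(T) = p + (x₀−p)·cosh(ωT) + (ẋ₀/ω)·sinh(ωT) ⇒ p·(1 − cosh) = x(T) − x₀·cosh − (ẋ₀/ω)·sinh
numerator   = 1.1312 − (0.4436)·1.957735 − (0.9176/2.8652)·1.683071 = -0.276266
denominator = 1 − 1.957735 = -0.957735
p = -0.276266 / -0.957735 = 0.2885

p = 0.2885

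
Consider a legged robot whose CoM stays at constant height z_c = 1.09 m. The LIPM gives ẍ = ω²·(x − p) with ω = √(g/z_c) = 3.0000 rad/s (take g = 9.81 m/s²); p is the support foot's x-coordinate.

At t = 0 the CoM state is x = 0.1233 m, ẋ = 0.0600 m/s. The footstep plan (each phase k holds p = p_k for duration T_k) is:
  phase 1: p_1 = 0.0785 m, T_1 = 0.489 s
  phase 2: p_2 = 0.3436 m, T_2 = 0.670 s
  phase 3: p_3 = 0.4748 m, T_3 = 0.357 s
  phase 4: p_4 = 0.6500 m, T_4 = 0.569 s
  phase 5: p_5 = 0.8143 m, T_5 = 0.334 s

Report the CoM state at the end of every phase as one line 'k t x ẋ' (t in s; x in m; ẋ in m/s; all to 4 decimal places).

phase 1: p=0.0785, T=0.489, ωT=1.467000, cosh=2.283412, sinh=2.052795; start (x,ẋ)=(0.123300, 0.060000) → end (x,ẋ)=(0.221853, 0.412900)
phase 2: p=0.3436, T=0.670, ωT=2.010000, cosh=3.798653, sinh=3.664664; start (x,ẋ)=(0.221853, 0.412900) → end (x,ẋ)=(0.385505, 0.229977)
phase 3: p=0.4748, T=0.357, ωT=1.071000, cosh=1.630481, sinh=1.287815; start (x,ẋ)=(0.385505, 0.229977) → end (x,ẋ)=(0.427929, 0.029986)
phase 4: p=0.6500, T=0.569, ωT=1.707000, cosh=2.846904, sinh=2.665495; start (x,ẋ)=(0.427929, 0.029986) → end (x,ẋ)=(0.044427, -1.690423)
phase 5: p=0.8143, T=0.334, ωT=1.002000, cosh=1.545434, sinh=1.178290; start (x,ẋ)=(0.044427, -1.690423) → end (x,ẋ)=(-1.039425, -5.333840)

1 0.4890 0.2219 0.4129
2 1.1590 0.3855 0.2300
3 1.5160 0.4279 0.0300
4 2.0850 0.0444 -1.6904
5 2.4190 -1.0394 -5.3338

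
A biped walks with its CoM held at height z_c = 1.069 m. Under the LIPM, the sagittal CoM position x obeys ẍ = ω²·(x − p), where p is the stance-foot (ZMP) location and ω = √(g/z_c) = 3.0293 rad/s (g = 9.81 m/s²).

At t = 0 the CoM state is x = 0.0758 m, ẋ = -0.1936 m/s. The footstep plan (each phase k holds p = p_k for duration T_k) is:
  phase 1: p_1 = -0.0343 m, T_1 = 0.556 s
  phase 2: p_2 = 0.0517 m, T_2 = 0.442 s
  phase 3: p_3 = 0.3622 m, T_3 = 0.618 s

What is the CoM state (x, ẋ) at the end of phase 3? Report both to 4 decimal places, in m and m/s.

x = 1.3483, ẋ = 3.1383

phase 1: p=-0.0343, T=0.556, ωT=1.684291, cosh=2.787102, sinh=2.601526; start (x,ẋ)=(0.075800, -0.193600) → end (x,ẋ)=(0.106299, 0.328093)
phase 2: p=0.0517, T=0.442, ωT=1.338951, cosh=2.038579, sinh=1.776459; start (x,ẋ)=(0.106299, 0.328093) → end (x,ẋ)=(0.355406, 0.962663)
phase 3: p=0.3622, T=0.618, ωT=1.872107, cosh=3.327892, sinh=3.174093; start (x,ẋ)=(0.355406, 0.962663) → end (x,ẋ)=(1.348266, 3.138311)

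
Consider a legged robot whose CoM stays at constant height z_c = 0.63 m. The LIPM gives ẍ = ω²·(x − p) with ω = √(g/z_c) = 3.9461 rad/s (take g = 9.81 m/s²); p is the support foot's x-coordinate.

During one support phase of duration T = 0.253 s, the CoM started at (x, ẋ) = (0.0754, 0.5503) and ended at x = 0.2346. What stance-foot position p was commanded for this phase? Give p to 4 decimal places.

p = 0.0834

ωT = 3.9461·0.253 = 0.998363; cosh(ωT) = 1.541159, sinh(ωT) = 1.172677
x(T) = p + (x₀−p)·cosh(ωT) + (ẋ₀/ω)·sinh(ωT) ⇒ p·(1 − cosh) = x(T) − x₀·cosh − (ẋ₀/ω)·sinh
numerator   = 0.2346 − (0.0754)·1.541159 − (0.5503/3.9461)·1.172677 = -0.045138
denominator = 1 − 1.541159 = -0.541159
p = -0.045138 / -0.541159 = 0.0834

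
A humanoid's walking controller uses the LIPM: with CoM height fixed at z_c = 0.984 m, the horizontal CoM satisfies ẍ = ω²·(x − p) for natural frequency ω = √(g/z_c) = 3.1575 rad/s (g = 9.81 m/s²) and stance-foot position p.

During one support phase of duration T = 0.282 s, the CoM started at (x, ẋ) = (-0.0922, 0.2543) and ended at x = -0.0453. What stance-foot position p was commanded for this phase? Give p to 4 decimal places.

p = -0.0103

ωT = 3.1575·0.282 = 0.890415; cosh(ωT) = 1.423313, sinh(ωT) = 1.012828
x(T) = p + (x₀−p)·cosh(ωT) + (ẋ₀/ω)·sinh(ωT) ⇒ p·(1 − cosh) = x(T) − x₀·cosh − (ẋ₀/ω)·sinh
numerator   = -0.0453 − (-0.0922)·1.423313 − (0.2543/3.1575)·1.012828 = 0.004358
denominator = 1 − 1.423313 = -0.423313
p = 0.004358 / -0.423313 = -0.0103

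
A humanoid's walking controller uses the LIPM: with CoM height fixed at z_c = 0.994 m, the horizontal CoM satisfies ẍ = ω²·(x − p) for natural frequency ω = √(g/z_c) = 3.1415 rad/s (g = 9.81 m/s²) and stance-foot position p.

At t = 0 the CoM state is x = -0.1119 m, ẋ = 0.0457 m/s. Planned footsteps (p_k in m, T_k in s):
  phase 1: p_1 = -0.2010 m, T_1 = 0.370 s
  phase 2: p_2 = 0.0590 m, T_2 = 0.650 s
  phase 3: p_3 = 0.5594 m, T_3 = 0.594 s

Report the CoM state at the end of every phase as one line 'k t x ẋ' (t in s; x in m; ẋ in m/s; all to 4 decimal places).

phase 1: p=-0.2010, T=0.370, ωT=1.162355, cosh=1.755102, sinh=1.442353; start (x,ẋ)=(-0.111900, 0.045700) → end (x,ẋ)=(-0.023638, 0.483934)
phase 2: p=0.0590, T=0.650, ωT=2.041975, cosh=3.917793, sinh=3.788021; start (x,ẋ)=(-0.023638, 0.483934) → end (x,ẋ)=(0.318768, 0.912551)
phase 3: p=0.5594, T=0.594, ωT=1.866051, cosh=3.308729, sinh=3.153996; start (x,ẋ)=(0.318768, 0.912551) → end (x,ẋ)=(0.679394, 0.635133)

1 0.3700 -0.0236 0.4839
2 1.0200 0.3188 0.9126
3 1.6140 0.6794 0.6351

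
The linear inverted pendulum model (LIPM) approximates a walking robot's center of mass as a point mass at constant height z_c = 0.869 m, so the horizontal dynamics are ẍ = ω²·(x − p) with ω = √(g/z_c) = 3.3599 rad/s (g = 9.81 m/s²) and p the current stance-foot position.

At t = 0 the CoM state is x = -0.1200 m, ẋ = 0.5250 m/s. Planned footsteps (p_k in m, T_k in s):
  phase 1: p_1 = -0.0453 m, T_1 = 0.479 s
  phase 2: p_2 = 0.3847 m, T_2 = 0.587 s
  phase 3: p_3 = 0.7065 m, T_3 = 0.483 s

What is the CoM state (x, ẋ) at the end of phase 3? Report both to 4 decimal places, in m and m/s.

phase 1: p=-0.0453, T=0.479, ωT=1.609392, cosh=2.599890, sinh=2.399881; start (x,ẋ)=(-0.120000, 0.525000) → end (x,ẋ)=(0.135481, 0.762609)
phase 2: p=0.3847, T=0.587, ωT=1.972261, cosh=3.663026, sinh=3.523884; start (x,ẋ)=(0.135481, 0.762609) → end (x,ẋ)=(0.271633, -0.157273)
phase 3: p=0.7065, T=0.483, ωT=1.622832, cosh=2.632379, sinh=2.435040; start (x,ẋ)=(0.271633, -0.157273) → end (x,ẋ)=(-0.552216, -3.971863)

x = -0.5522, ẋ = -3.9719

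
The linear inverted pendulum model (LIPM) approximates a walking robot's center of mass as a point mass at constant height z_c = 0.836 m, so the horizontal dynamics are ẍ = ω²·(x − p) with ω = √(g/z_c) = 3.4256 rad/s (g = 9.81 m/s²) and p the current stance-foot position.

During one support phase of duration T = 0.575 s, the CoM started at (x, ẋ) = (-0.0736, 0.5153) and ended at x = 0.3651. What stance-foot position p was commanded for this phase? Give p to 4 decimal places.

ωT = 3.4256·0.575 = 1.969720; cosh(ωT) = 3.654082, sinh(ωT) = 3.514587
x(T) = p + (x₀−p)·cosh(ωT) + (ẋ₀/ω)·sinh(ωT) ⇒ p·(1 − cosh) = x(T) − x₀·cosh − (ẋ₀/ω)·sinh
numerator   = 0.3651 − (-0.0736)·3.654082 − (0.5153/3.4256)·3.514587 = 0.105355
denominator = 1 − 3.654082 = -2.654082
p = 0.105355 / -2.654082 = -0.0397

p = -0.0397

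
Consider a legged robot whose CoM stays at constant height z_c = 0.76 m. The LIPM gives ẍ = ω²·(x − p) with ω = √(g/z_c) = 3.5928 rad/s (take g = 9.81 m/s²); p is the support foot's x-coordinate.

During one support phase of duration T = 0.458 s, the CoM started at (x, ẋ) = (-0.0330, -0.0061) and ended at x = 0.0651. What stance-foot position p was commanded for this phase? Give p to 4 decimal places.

ωT = 3.5928·0.458 = 1.645502; cosh(ωT) = 2.688265, sinh(ωT) = 2.495349
x(T) = p + (x₀−p)·cosh(ωT) + (ẋ₀/ω)·sinh(ωT) ⇒ p·(1 − cosh) = x(T) − x₀·cosh − (ẋ₀/ω)·sinh
numerator   = 0.0651 − (-0.0330)·2.688265 − (-0.0061/3.5928)·2.495349 = 0.158049
denominator = 1 − 2.688265 = -1.688265
p = 0.158049 / -1.688265 = -0.0936

p = -0.0936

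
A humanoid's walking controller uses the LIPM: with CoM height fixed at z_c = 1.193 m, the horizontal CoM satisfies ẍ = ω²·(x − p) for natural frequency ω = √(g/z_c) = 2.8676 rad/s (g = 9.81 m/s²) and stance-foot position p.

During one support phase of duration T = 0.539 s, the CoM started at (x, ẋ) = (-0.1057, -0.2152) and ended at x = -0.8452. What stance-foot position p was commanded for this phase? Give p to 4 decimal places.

ωT = 2.8676·0.539 = 1.545636; cosh(ωT) = 2.452066, sinh(ωT) = 2.238890
x(T) = p + (x₀−p)·cosh(ωT) + (ẋ₀/ω)·sinh(ωT) ⇒ p·(1 − cosh) = x(T) − x₀·cosh − (ẋ₀/ω)·sinh
numerator   = -0.8452 − (-0.1057)·2.452066 − (-0.2152/2.8676)·2.238890 = -0.417998
denominator = 1 − 2.452066 = -1.452066
p = -0.417998 / -1.452066 = 0.2879

p = 0.2879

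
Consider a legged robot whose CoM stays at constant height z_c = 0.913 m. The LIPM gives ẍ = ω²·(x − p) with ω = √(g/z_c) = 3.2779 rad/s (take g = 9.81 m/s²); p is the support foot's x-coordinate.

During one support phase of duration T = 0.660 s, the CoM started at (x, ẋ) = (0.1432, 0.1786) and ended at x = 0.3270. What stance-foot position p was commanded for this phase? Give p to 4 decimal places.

p = 0.1579

ωT = 3.2779·0.660 = 2.163414; cosh(ωT) = 4.407862, sinh(ωT) = 4.292930
x(T) = p + (x₀−p)·cosh(ωT) + (ẋ₀/ω)·sinh(ωT) ⇒ p·(1 − cosh) = x(T) − x₀·cosh − (ẋ₀/ω)·sinh
numerator   = 0.3270 − (0.1432)·4.407862 − (0.1786/3.2779)·4.292930 = -0.538111
denominator = 1 − 4.407862 = -3.407862
p = -0.538111 / -3.407862 = 0.1579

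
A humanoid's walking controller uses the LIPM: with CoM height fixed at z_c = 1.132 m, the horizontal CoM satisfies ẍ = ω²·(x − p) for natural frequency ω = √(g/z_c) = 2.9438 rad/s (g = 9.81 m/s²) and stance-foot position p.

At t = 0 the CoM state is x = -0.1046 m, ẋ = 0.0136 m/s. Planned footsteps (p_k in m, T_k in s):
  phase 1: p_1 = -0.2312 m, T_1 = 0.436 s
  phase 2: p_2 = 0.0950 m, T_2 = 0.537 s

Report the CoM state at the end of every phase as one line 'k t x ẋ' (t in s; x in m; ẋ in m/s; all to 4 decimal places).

phase 1: p=-0.2312, T=0.436, ωT=1.283497, cosh=1.943153, sinh=1.666086; start (x,ẋ)=(-0.104600, 0.013600) → end (x,ẋ)=(0.022500, 0.647352)
phase 2: p=0.0950, T=0.537, ωT=1.580821, cosh=2.532374, sinh=2.326568; start (x,ẋ)=(0.022500, 0.647352) → end (x,ẋ)=(0.423024, 1.142791)

1 0.4360 0.0225 0.6474
2 0.9730 0.4230 1.1428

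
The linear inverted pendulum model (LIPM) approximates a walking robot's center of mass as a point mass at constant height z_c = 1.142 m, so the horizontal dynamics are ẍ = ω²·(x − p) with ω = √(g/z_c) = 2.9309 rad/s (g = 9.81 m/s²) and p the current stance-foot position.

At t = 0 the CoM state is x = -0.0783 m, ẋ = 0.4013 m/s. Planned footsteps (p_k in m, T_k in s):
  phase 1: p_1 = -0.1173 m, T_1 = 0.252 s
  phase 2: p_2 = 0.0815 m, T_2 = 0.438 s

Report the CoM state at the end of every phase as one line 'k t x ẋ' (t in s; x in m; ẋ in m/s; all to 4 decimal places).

1 0.2520 0.0434 0.6081
2 0.6900 0.3533 0.9959

phase 1: p=-0.1173, T=0.252, ωT=0.738587, cosh=1.285382, sinh=0.807593; start (x,ẋ)=(-0.078300, 0.401300) → end (x,ẋ)=(0.043406, 0.608136)
phase 2: p=0.0815, T=0.438, ωT=1.283734, cosh=1.943548, sinh=1.666547; start (x,ẋ)=(0.043406, 0.608136) → end (x,ẋ)=(0.353256, 0.995872)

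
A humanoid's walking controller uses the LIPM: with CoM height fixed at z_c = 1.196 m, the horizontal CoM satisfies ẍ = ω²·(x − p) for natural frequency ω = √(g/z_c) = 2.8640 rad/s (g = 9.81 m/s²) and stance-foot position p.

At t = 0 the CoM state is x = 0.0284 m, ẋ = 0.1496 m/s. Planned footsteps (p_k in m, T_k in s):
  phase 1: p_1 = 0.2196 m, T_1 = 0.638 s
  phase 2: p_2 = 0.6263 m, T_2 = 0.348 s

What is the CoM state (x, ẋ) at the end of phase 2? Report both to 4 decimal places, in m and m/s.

x = -1.1772, ẋ = -4.6938

phase 1: p=0.2196, T=0.638, ωT=1.827232, cosh=3.188757, sinh=3.027898; start (x,ẋ)=(0.028400, 0.149600) → end (x,ẋ)=(-0.231929, -1.181030)
phase 2: p=0.6263, T=0.348, ωT=0.996672, cosh=1.539178, sinh=1.170072; start (x,ẋ)=(-0.231929, -1.181030) → end (x,ẋ)=(-1.177171, -4.693815)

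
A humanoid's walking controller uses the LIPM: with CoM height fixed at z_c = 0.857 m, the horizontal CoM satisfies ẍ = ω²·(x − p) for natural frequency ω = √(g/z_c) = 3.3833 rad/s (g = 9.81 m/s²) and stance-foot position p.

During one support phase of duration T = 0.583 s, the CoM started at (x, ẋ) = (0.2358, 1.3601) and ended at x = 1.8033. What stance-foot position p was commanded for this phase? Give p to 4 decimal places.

ωT = 3.3833·0.583 = 1.972464; cosh(ωT) = 3.663740, sinh(ωT) = 3.524626
x(T) = p + (x₀−p)·cosh(ωT) + (ẋ₀/ω)·sinh(ωT) ⇒ p·(1 − cosh) = x(T) − x₀·cosh − (ẋ₀/ω)·sinh
numerator   = 1.8033 − (0.2358)·3.663740 − (1.3601/3.3833)·3.524626 = -0.477524
denominator = 1 − 3.663740 = -2.663740
p = -0.477524 / -2.663740 = 0.1793

p = 0.1793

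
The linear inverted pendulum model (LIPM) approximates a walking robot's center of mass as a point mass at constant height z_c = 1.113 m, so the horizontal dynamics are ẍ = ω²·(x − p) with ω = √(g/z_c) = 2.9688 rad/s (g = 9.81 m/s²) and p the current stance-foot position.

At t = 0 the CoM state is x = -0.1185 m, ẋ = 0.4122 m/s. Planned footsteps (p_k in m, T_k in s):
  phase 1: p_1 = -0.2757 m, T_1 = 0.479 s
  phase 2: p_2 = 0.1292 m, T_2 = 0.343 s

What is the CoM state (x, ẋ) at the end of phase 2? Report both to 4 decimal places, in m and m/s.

x = 1.1953, ẋ = 3.5944

phase 1: p=-0.2757, T=0.479, ωT=1.422055, cosh=2.193425, sinh=1.952207; start (x,ẋ)=(-0.118500, 0.412200) → end (x,ẋ)=(0.340159, 1.815216)
phase 2: p=0.1292, T=0.343, ωT=1.018298, cosh=1.564844, sinh=1.203635; start (x,ẋ)=(0.340159, 1.815216) → end (x,ẋ)=(1.195257, 3.594360)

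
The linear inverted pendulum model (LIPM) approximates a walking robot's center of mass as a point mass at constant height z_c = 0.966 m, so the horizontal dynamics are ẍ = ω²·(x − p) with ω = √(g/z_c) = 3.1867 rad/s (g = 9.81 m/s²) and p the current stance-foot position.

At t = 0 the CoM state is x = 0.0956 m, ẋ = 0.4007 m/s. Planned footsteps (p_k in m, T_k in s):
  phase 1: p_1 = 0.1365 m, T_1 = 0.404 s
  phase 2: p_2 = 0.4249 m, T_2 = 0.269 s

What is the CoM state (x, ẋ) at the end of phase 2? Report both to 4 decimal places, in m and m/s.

x = 0.3764, ẋ = 0.2975

phase 1: p=0.1365, T=0.404, ωT=1.287427, cosh=1.949715, sinh=1.673735; start (x,ẋ)=(0.095600, 0.400700) → end (x,ẋ)=(0.267214, 0.563103)
phase 2: p=0.4249, T=0.269, ωT=0.857222, cosh=1.390472, sinh=0.966133; start (x,ẋ)=(0.267214, 0.563103) → end (x,ẋ)=(0.376362, 0.297500)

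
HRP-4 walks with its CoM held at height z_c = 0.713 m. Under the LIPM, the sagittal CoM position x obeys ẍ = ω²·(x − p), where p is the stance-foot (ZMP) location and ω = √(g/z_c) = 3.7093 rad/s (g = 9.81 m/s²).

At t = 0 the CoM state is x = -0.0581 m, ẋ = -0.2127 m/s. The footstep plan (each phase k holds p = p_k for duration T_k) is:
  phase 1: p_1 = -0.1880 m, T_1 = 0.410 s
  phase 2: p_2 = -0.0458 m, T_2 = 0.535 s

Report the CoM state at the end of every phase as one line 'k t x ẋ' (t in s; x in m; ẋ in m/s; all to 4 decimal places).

1 0.4100 -0.0015 0.5399
2 0.9450 0.6377 2.5871

phase 1: p=-0.1880, T=0.410, ωT=1.520813, cosh=2.397239, sinh=2.178705; start (x,ẋ)=(-0.058100, -0.212700) → end (x,ẋ)=(-0.001531, 0.539890)
phase 2: p=-0.0458, T=0.535, ωT=1.984476, cosh=3.706342, sinh=3.568889; start (x,ẋ)=(-0.001531, 0.539890) → end (x,ẋ)=(0.637730, 2.587058)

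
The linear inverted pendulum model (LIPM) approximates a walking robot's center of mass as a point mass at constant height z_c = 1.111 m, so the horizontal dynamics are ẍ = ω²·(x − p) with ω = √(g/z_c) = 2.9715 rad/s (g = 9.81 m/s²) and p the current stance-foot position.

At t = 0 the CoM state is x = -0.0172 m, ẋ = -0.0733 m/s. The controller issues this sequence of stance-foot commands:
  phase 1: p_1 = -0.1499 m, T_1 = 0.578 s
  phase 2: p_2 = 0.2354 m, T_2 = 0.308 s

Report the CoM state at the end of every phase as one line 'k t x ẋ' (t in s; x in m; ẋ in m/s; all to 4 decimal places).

phase 1: p=-0.1499, T=0.578, ωT=1.717527, cosh=2.875122, sinh=2.695613; start (x,ẋ)=(-0.017200, -0.073300) → end (x,ẋ)=(0.165134, 0.852182)
phase 2: p=0.2354, T=0.308, ωT=0.915222, cosh=1.448879, sinh=1.048451; start (x,ẋ)=(0.165134, 0.852182) → end (x,ẋ)=(0.434274, 1.015798)

1 0.5780 0.1651 0.8522
2 0.8860 0.4343 1.0158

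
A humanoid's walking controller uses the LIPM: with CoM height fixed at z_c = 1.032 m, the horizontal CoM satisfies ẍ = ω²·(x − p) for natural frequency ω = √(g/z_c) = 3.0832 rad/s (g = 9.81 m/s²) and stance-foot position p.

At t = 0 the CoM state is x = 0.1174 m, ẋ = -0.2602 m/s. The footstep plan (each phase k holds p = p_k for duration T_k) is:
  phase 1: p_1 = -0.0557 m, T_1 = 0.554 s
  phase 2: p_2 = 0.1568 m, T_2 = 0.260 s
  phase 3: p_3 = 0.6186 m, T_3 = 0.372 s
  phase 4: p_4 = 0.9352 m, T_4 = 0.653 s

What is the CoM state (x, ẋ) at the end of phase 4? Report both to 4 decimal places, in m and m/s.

x = 1.5532, ẋ = 2.1059

phase 1: p=-0.0557, T=0.554, ωT=1.708093, cosh=2.849819, sinh=2.668608; start (x,ẋ)=(0.117400, -0.260200) → end (x,ẋ)=(0.212392, 0.682718)
phase 2: p=0.1568, T=0.260, ωT=0.801632, cosh=1.338886, sinh=0.890290; start (x,ẋ)=(0.212392, 0.682718) → end (x,ẋ)=(0.428370, 1.066679)
phase 3: p=0.6186, T=0.372, ωT=1.146950, cosh=1.733090, sinh=1.415486; start (x,ẋ)=(0.428370, 1.066679) → end (x,ẋ)=(0.778623, 1.018445)
phase 4: p=0.9352, T=0.653, ωT=2.013330, cosh=3.810876, sinh=3.677333; start (x,ẋ)=(0.778623, 1.018445) → end (x,ẋ)=(1.553205, 2.105909)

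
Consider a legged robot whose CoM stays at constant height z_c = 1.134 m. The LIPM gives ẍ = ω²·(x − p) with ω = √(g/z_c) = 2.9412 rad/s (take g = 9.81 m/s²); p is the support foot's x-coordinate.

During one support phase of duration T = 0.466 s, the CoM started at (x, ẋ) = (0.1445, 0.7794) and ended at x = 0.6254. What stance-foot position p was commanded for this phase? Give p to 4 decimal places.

p = 0.1511

ωT = 2.9412·0.466 = 1.370599; cosh(ωT) = 2.095832, sinh(ωT) = 1.841877
x(T) = p + (x₀−p)·cosh(ωT) + (ẋ₀/ω)·sinh(ωT) ⇒ p·(1 − cosh) = x(T) − x₀·cosh − (ẋ₀/ω)·sinh
numerator   = 0.6254 − (0.1445)·2.095832 − (0.7794/2.9412)·1.841877 = -0.165534
denominator = 1 − 2.095832 = -1.095832
p = -0.165534 / -1.095832 = 0.1511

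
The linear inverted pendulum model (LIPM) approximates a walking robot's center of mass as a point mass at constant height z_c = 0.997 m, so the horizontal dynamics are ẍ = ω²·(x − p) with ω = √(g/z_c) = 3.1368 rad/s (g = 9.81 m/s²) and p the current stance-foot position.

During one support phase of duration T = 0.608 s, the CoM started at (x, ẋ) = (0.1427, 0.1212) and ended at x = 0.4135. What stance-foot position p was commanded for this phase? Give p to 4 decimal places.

ωT = 3.1368·0.608 = 1.907174; cosh(ωT) = 3.441267, sinh(ωT) = 3.292767
x(T) = p + (x₀−p)·cosh(ωT) + (ẋ₀/ω)·sinh(ωT) ⇒ p·(1 − cosh) = x(T) − x₀·cosh − (ẋ₀/ω)·sinh
numerator   = 0.4135 − (0.1427)·3.441267 − (0.1212/3.1368)·3.292767 = -0.204795
denominator = 1 − 3.441267 = -2.441267
p = -0.204795 / -2.441267 = 0.0839

p = 0.0839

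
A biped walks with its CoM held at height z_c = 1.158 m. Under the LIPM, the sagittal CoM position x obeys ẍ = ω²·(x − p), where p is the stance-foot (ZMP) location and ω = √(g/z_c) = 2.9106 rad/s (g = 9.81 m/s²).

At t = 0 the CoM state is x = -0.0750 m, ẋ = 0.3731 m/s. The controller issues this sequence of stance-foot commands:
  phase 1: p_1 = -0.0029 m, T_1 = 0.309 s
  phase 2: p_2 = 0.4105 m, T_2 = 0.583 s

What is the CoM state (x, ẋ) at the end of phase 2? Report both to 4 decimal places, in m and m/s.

phase 1: p=-0.0029, T=0.309, ωT=0.899375, cosh=1.432446, sinh=1.025622; start (x,ẋ)=(-0.075000, 0.373100) → end (x,ẋ)=(0.025292, 0.319214)
phase 2: p=0.4105, T=0.583, ωT=1.696880, cosh=2.820074, sinh=2.636820; start (x,ẋ)=(0.025292, 0.319214) → end (x,ẋ)=(-0.386628, -2.056161)

x = -0.3866, ẋ = -2.0562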